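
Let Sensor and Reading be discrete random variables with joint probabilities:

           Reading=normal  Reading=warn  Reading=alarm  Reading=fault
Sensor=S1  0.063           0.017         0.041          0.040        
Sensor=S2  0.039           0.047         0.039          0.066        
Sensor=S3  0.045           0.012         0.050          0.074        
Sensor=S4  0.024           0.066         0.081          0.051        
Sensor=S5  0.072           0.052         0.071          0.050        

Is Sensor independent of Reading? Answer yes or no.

no

P(Sensor=S4) = 0.222 and P(Reading=normal) = 0.243, so their product is 0.05395, but P(Sensor=S4, Reading=normal) = 0.024. Since these differ, Sensor and Reading are not independent.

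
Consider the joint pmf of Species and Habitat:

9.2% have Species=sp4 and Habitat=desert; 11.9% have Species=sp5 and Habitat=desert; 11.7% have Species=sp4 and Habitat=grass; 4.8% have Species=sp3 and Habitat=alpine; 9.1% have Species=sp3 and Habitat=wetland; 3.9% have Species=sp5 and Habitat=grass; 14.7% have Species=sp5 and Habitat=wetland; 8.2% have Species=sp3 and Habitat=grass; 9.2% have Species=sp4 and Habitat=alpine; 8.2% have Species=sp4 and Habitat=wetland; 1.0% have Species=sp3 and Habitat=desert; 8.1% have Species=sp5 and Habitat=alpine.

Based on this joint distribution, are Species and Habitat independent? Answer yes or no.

P(Species=sp5) = 0.386 and P(Habitat=grass) = 0.238, so their product is 0.09187, but P(Species=sp5, Habitat=grass) = 0.039. Since these differ, Species and Habitat are not independent.

no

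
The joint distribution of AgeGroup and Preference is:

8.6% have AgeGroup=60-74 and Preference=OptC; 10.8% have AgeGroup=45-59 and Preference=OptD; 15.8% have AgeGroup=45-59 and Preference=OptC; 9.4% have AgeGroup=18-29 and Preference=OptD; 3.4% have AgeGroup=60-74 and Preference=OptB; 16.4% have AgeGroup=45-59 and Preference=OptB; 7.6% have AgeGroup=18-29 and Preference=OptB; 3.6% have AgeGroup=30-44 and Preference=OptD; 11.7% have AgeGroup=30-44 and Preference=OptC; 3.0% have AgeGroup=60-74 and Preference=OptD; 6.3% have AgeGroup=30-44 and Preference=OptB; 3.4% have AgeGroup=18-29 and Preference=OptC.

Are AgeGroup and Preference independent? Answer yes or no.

no

P(AgeGroup=18-29) = 0.204 and P(Preference=OptC) = 0.395, so their product is 0.08058, but P(AgeGroup=18-29, Preference=OptC) = 0.034. Since these differ, AgeGroup and Preference are not independent.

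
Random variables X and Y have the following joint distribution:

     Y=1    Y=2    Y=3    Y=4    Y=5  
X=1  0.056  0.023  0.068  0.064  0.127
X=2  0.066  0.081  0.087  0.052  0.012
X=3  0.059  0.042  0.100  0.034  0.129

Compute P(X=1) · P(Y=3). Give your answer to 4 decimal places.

0.0862

P(X=1) = 0.056 + 0.023 + 0.068 + 0.064 + 0.127 = 0.338.
P(Y=3) = 0.068 + 0.087 + 0.100 = 0.255.
Product: 0.338 × 0.255 = 0.0862.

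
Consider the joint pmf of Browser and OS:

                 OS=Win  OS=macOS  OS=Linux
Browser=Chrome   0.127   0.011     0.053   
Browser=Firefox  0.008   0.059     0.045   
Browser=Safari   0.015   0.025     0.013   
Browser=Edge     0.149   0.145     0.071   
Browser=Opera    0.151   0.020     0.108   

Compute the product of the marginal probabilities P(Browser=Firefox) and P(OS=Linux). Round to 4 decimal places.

P(Browser=Firefox) = 0.008 + 0.059 + 0.045 = 0.112.
P(OS=Linux) = 0.053 + 0.045 + 0.013 + 0.071 + 0.108 = 0.290.
Product: 0.112 × 0.290 = 0.0325.

0.0325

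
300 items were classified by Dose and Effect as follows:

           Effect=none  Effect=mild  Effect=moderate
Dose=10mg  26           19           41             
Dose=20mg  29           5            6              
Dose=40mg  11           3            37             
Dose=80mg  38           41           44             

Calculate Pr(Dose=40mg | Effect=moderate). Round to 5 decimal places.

Total with Effect=moderate: 41 + 6 + 37 + 44 = 128.
P(Dose=40mg | Effect=moderate) = 37/128 = 0.28906.

0.28906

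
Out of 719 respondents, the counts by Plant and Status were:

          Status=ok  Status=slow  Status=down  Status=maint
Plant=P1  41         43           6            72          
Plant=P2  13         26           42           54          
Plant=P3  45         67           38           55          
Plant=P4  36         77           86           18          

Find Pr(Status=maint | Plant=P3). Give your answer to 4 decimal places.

0.2683

Total with Plant=P3: 45 + 67 + 38 + 55 = 205.
P(Status=maint | Plant=P3) = 55/205 = 0.2683.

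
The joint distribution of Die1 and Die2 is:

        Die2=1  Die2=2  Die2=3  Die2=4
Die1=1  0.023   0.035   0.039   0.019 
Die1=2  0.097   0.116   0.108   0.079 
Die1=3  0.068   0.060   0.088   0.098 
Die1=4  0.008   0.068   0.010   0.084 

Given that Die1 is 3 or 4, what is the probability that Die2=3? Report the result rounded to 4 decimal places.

0.2025

P(Die1=3) = 0.068 + 0.060 + 0.088 + 0.098 = 0.314.
P(Die1=4) = 0.008 + 0.068 + 0.010 + 0.084 = 0.170.
P(Die1 ∈ {3, 4}) = 0.314 + 0.170 = 0.484; P(Die2=3, Die1 ∈ {3, 4}) = 0.088 + 0.010 = 0.098.
P(Die2=3 | Die1 ∈ {3, 4}) = 0.098/0.484 = 0.2025.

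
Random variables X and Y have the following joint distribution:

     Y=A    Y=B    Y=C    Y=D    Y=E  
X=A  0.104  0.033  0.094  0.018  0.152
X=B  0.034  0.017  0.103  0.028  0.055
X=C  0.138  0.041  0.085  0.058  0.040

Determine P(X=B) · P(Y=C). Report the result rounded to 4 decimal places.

P(X=B) = 0.034 + 0.017 + 0.103 + 0.028 + 0.055 = 0.237.
P(Y=C) = 0.094 + 0.103 + 0.085 = 0.282.
Product: 0.237 × 0.282 = 0.0668.

0.0668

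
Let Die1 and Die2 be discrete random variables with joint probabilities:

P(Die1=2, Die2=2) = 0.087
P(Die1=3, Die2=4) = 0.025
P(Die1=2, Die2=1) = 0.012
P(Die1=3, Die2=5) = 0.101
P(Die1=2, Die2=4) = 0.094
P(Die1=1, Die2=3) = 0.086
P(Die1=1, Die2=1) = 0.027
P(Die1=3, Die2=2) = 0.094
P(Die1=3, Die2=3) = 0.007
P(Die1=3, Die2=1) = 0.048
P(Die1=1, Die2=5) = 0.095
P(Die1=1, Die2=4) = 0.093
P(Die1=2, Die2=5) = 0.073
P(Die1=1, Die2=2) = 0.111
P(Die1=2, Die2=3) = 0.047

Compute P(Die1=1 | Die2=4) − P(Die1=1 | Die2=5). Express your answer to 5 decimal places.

P(Die2=4) = 0.093 + 0.094 + 0.025 = 0.212; P(Die1=1 | Die2=4) = 0.093/0.212 = 0.438679.
P(Die2=5) = 0.095 + 0.073 + 0.101 = 0.269; P(Die1=1 | Die2=5) = 0.095/0.269 = 0.353160.
Difference = 0.08552.

0.08552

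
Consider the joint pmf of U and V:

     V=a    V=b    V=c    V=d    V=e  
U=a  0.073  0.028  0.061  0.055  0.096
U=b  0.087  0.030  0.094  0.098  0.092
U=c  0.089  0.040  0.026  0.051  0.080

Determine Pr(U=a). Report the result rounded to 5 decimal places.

0.31300

P(U=a) = 0.073 + 0.028 + 0.061 + 0.055 + 0.096 = 0.313.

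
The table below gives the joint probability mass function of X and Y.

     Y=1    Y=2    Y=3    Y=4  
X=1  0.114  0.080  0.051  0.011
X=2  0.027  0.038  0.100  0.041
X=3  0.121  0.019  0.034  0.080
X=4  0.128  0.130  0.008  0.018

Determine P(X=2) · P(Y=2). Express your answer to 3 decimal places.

0.055

P(X=2) = 0.027 + 0.038 + 0.100 + 0.041 = 0.206.
P(Y=2) = 0.080 + 0.038 + 0.019 + 0.130 = 0.267.
Product: 0.206 × 0.267 = 0.055.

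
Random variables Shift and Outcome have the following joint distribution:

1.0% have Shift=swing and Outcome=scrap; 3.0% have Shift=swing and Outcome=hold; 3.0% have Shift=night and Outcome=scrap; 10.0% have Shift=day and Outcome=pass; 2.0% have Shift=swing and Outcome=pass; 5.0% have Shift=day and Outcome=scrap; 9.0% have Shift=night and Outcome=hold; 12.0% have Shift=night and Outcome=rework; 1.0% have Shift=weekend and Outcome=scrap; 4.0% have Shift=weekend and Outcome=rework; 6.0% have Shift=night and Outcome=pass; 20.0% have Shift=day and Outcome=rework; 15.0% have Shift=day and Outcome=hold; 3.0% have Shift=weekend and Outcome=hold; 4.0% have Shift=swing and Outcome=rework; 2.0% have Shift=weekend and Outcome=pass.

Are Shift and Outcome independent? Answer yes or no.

Every cell satisfies P(Shift,Outcome) = P(Shift)·P(Outcome). For instance P(Shift=swing) = 0.100, P(Outcome=rework) = 0.400, and 0.100×0.400 = 0.040 matches the joint entry. So Shift and Outcome are independent.

yes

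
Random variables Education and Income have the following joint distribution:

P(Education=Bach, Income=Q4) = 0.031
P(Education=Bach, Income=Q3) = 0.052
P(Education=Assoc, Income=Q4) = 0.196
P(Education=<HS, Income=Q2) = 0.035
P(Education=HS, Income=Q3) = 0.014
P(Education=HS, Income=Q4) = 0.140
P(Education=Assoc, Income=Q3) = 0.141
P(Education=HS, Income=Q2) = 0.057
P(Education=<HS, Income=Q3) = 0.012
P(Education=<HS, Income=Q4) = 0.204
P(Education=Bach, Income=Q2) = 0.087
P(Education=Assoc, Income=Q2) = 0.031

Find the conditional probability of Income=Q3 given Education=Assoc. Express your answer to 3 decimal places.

P(Education=Assoc) = 0.031 + 0.141 + 0.196 = 0.368.
P(Income=Q3 | Education=Assoc) = 0.141/0.368 = 0.383.

0.383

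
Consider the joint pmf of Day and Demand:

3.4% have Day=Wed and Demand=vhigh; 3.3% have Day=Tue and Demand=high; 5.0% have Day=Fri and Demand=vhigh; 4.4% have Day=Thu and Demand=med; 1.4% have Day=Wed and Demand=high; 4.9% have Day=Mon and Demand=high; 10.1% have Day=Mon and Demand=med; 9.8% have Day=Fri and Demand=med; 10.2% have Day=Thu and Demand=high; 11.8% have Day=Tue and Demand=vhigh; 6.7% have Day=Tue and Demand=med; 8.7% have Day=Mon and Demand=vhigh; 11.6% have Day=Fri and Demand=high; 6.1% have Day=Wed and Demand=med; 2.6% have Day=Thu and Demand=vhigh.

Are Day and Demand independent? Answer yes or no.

P(Day=Tue) = 0.218 and P(Demand=vhigh) = 0.315, so their product is 0.06867, but P(Day=Tue, Demand=vhigh) = 0.118. Since these differ, Day and Demand are not independent.

no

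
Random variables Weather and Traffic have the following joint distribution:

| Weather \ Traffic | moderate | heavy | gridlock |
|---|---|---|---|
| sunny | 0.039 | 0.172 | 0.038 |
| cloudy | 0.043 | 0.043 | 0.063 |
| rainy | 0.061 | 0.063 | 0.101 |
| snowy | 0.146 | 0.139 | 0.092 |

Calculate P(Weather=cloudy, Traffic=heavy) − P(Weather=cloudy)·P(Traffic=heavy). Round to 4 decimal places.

-0.0191

P(Weather=cloudy) = 0.043 + 0.043 + 0.063 = 0.149.
P(Traffic=heavy) = 0.172 + 0.043 + 0.063 + 0.139 = 0.417.
P(Weather=cloudy, Traffic=heavy) − P(Weather=cloudy)P(Traffic=heavy) = 0.043 − 0.149×0.417 = -0.0191.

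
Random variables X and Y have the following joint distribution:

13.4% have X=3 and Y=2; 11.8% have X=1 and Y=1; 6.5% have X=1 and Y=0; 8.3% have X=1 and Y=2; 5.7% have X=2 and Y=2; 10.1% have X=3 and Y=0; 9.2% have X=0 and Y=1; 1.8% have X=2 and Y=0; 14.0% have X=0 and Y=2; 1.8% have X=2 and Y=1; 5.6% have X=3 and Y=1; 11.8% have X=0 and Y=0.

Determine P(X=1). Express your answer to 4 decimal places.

0.2660

P(X=1) = 0.065 + 0.118 + 0.083 = 0.266.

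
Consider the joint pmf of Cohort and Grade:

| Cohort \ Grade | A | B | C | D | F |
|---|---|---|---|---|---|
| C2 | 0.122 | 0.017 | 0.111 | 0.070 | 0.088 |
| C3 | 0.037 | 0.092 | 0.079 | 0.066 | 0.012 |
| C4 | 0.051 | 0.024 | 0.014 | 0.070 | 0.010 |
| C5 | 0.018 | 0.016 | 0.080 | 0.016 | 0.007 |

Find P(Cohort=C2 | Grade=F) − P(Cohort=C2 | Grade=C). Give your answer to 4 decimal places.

0.3613

P(Grade=F) = 0.088 + 0.012 + 0.010 + 0.007 = 0.117; P(Cohort=C2 | Grade=F) = 0.088/0.117 = 0.75214.
P(Grade=C) = 0.111 + 0.079 + 0.014 + 0.080 = 0.284; P(Cohort=C2 | Grade=C) = 0.111/0.284 = 0.39085.
Difference = 0.3613.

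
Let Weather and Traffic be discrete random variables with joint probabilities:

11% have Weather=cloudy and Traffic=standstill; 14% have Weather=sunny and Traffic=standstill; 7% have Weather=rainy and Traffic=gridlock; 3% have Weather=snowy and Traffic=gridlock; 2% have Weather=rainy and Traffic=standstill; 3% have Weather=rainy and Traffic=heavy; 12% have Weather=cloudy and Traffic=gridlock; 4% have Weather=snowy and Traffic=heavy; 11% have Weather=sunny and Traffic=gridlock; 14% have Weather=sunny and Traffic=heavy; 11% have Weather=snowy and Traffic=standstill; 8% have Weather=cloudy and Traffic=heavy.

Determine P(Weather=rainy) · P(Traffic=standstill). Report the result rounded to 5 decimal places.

0.04560

P(Weather=rainy) = 0.03 + 0.07 + 0.02 = 0.12.
P(Traffic=standstill) = 0.14 + 0.11 + 0.02 + 0.11 = 0.38.
Product: 0.12 × 0.38 = 0.04560.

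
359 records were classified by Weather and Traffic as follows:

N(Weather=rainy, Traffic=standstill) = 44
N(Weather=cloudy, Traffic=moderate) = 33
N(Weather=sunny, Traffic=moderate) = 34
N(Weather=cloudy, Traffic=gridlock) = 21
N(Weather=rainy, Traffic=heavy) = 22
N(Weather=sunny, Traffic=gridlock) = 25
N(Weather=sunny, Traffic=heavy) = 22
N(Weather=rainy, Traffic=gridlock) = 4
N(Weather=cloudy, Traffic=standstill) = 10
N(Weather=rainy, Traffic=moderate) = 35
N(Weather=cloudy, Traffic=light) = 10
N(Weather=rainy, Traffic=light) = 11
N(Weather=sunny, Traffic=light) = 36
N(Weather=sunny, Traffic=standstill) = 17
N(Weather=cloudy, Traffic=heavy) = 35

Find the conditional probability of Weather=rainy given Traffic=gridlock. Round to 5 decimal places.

Total with Traffic=gridlock: 25 + 21 + 4 = 50.
P(Weather=rainy | Traffic=gridlock) = 4/50 = 0.08000.

0.08000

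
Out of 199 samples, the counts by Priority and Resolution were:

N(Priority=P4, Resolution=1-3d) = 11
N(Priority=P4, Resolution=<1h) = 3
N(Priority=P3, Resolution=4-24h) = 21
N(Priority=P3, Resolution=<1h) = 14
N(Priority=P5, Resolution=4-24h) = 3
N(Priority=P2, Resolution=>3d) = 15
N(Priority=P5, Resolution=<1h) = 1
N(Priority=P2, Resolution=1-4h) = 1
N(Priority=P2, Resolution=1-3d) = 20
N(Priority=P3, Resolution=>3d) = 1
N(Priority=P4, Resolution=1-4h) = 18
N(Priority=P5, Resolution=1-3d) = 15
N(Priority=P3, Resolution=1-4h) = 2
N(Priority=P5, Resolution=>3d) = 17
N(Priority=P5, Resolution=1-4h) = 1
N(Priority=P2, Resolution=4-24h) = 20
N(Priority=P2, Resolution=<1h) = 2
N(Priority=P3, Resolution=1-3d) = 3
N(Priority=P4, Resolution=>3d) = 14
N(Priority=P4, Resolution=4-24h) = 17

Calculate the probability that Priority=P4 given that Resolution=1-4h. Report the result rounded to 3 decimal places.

Total with Resolution=1-4h: 1 + 2 + 18 + 1 = 22.
P(Priority=P4 | Resolution=1-4h) = 18/22 = 0.818.

0.818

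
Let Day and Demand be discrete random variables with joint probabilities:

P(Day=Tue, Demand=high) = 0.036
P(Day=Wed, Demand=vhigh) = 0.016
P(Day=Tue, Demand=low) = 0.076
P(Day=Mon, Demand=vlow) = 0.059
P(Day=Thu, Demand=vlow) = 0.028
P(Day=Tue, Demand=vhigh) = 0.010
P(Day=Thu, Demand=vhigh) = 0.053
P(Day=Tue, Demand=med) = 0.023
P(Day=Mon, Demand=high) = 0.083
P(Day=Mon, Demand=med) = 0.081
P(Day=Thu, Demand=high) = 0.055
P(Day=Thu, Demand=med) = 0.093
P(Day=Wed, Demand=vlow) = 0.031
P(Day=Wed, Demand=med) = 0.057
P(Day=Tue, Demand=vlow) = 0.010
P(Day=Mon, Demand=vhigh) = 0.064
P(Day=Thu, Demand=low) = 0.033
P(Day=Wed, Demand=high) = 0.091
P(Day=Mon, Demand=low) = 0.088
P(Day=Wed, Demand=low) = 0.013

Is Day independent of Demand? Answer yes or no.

no

P(Day=Tue) = 0.155 and P(Demand=low) = 0.210, so their product is 0.03255, but P(Day=Tue, Demand=low) = 0.076. Since these differ, Day and Demand are not independent.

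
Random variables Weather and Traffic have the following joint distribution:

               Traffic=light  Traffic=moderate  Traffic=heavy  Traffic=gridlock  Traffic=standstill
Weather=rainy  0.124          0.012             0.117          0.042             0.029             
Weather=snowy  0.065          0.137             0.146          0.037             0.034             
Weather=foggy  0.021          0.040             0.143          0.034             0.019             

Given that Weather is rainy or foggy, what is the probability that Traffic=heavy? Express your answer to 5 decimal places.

P(Weather=rainy) = 0.124 + 0.012 + 0.117 + 0.042 + 0.029 = 0.324.
P(Weather=foggy) = 0.021 + 0.040 + 0.143 + 0.034 + 0.019 = 0.257.
P(Weather ∈ {rainy, foggy}) = 0.324 + 0.257 = 0.581; P(Traffic=heavy, Weather ∈ {rainy, foggy}) = 0.117 + 0.143 = 0.260.
P(Traffic=heavy | Weather ∈ {rainy, foggy}) = 0.260/0.581 = 0.44750.

0.44750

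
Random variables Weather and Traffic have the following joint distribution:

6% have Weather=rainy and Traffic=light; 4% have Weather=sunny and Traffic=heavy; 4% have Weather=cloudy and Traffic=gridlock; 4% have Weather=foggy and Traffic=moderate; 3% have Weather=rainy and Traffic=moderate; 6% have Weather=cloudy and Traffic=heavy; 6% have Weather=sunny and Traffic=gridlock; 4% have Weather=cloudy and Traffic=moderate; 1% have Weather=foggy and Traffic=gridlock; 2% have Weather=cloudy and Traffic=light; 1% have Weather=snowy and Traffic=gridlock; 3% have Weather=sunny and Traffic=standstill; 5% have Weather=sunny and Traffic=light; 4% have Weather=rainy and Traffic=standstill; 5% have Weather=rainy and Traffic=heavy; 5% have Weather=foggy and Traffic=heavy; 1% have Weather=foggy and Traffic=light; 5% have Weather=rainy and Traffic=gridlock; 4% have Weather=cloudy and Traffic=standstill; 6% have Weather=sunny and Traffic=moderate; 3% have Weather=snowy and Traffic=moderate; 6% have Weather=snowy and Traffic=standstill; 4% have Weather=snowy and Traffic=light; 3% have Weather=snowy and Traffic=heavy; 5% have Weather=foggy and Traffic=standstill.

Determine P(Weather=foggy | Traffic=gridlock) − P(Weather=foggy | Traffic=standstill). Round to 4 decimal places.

-0.1684

P(Traffic=gridlock) = 0.06 + 0.04 + 0.05 + 0.01 + 0.01 = 0.17; P(Weather=foggy | Traffic=gridlock) = 0.01/0.17 = 0.05882.
P(Traffic=standstill) = 0.03 + 0.04 + 0.04 + 0.06 + 0.05 = 0.22; P(Weather=foggy | Traffic=standstill) = 0.05/0.22 = 0.22727.
Difference = -0.1684.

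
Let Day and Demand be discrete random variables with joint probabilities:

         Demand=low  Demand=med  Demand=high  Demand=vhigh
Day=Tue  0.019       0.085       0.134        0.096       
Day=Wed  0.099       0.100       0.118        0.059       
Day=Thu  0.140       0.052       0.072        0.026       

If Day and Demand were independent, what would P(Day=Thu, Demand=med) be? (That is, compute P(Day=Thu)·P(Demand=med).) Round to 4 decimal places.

0.0687

P(Day=Thu) = 0.140 + 0.052 + 0.072 + 0.026 = 0.290.
P(Demand=med) = 0.085 + 0.100 + 0.052 = 0.237.
Product: 0.290 × 0.237 = 0.0687.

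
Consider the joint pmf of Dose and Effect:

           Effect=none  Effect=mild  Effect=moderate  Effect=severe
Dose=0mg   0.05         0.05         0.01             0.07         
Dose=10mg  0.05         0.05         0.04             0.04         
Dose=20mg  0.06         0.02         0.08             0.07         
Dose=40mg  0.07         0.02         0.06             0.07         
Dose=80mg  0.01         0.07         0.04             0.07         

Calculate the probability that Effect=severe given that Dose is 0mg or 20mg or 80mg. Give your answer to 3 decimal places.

0.350

P(Dose=0mg) = 0.05 + 0.05 + 0.01 + 0.07 = 0.18.
P(Dose=20mg) = 0.06 + 0.02 + 0.08 + 0.07 = 0.23.
P(Dose=80mg) = 0.01 + 0.07 + 0.04 + 0.07 = 0.19.
P(Dose ∈ {0mg, 20mg, 80mg}) = 0.18 + 0.23 + 0.19 = 0.60; P(Effect=severe, Dose ∈ {0mg, 20mg, 80mg}) = 0.07 + 0.07 + 0.07 = 0.21.
P(Effect=severe | Dose ∈ {0mg, 20mg, 80mg}) = 0.21/0.60 = 0.350.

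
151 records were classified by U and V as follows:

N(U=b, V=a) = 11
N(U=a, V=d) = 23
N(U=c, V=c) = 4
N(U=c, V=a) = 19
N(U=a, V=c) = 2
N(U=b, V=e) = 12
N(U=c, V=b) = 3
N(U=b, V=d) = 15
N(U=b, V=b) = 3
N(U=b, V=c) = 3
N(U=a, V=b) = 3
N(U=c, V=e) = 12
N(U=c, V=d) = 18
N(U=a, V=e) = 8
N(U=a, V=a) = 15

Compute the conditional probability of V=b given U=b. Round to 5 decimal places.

Total with U=b: 11 + 3 + 3 + 15 + 12 = 44.
P(V=b | U=b) = 3/44 = 0.06818.

0.06818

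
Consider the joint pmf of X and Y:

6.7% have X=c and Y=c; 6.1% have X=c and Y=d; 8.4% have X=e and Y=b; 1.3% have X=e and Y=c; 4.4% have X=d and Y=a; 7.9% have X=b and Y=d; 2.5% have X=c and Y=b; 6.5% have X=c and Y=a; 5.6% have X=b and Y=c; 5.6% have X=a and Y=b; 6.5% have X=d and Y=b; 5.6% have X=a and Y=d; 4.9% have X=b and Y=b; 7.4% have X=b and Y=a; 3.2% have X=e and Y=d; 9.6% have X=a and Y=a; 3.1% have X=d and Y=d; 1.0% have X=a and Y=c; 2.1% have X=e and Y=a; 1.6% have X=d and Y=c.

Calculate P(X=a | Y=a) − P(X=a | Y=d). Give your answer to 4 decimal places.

P(Y=a) = 0.096 + 0.074 + 0.065 + 0.044 + 0.021 = 0.300; P(X=a | Y=a) = 0.096/0.300 = 0.32000.
P(Y=d) = 0.056 + 0.079 + 0.061 + 0.031 + 0.032 = 0.259; P(X=a | Y=d) = 0.056/0.259 = 0.21622.
Difference = 0.1038.

0.1038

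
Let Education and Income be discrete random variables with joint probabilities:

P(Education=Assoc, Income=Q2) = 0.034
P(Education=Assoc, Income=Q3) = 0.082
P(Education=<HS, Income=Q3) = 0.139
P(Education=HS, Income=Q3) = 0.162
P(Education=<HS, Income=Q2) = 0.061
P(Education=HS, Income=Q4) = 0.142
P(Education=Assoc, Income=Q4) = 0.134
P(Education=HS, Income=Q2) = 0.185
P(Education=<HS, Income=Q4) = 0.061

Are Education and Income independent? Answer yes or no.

no

P(Education=Assoc) = 0.250 and P(Income=Q4) = 0.337, so their product is 0.08425, but P(Education=Assoc, Income=Q4) = 0.134. Since these differ, Education and Income are not independent.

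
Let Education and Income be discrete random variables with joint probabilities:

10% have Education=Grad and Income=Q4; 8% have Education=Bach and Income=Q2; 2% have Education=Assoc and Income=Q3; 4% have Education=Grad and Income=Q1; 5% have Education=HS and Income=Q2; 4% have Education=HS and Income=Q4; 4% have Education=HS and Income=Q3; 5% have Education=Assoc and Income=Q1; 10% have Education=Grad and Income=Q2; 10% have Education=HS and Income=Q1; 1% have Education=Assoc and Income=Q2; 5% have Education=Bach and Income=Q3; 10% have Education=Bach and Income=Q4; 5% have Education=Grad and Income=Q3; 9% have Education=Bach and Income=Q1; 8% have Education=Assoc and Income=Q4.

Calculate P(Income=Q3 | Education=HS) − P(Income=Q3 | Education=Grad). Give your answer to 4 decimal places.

P(Education=HS) = 0.10 + 0.05 + 0.04 + 0.04 = 0.23; P(Income=Q3 | Education=HS) = 0.04/0.23 = 0.17391.
P(Education=Grad) = 0.04 + 0.10 + 0.05 + 0.10 = 0.29; P(Income=Q3 | Education=Grad) = 0.05/0.29 = 0.17241.
Difference = 0.0015.

0.0015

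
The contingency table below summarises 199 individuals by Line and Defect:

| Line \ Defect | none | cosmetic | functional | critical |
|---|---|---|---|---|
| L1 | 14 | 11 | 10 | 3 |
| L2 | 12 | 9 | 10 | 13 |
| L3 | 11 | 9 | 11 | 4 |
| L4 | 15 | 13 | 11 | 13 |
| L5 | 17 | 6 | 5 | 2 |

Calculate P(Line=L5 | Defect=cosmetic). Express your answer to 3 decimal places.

0.125

Total with Defect=cosmetic: 11 + 9 + 9 + 13 + 6 = 48.
P(Line=L5 | Defect=cosmetic) = 6/48 = 0.125.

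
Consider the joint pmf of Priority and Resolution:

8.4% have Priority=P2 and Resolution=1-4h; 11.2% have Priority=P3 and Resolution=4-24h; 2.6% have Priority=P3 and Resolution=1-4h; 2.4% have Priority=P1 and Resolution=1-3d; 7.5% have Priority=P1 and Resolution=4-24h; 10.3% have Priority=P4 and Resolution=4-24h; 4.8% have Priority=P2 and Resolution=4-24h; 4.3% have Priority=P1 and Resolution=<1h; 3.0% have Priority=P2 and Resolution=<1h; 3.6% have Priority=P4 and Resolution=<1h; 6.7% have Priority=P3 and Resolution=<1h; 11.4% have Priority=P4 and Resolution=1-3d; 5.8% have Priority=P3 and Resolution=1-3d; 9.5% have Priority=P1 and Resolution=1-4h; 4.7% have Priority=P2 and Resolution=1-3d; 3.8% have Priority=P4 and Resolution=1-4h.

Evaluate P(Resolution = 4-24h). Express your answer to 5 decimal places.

0.33800

P(Resolution=4-24h) = 0.075 + 0.048 + 0.112 + 0.103 = 0.338.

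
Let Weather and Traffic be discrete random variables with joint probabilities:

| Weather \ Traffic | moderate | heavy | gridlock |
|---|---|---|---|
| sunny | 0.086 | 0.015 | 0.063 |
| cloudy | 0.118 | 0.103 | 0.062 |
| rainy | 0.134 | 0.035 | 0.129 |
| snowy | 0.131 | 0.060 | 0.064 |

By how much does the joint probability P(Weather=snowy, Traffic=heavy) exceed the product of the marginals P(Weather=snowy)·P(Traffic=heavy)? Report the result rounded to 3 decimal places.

P(Weather=snowy) = 0.131 + 0.060 + 0.064 = 0.255.
P(Traffic=heavy) = 0.015 + 0.103 + 0.035 + 0.060 = 0.213.
P(Weather=snowy, Traffic=heavy) − P(Weather=snowy)P(Traffic=heavy) = 0.060 − 0.255×0.213 = 0.006.

0.006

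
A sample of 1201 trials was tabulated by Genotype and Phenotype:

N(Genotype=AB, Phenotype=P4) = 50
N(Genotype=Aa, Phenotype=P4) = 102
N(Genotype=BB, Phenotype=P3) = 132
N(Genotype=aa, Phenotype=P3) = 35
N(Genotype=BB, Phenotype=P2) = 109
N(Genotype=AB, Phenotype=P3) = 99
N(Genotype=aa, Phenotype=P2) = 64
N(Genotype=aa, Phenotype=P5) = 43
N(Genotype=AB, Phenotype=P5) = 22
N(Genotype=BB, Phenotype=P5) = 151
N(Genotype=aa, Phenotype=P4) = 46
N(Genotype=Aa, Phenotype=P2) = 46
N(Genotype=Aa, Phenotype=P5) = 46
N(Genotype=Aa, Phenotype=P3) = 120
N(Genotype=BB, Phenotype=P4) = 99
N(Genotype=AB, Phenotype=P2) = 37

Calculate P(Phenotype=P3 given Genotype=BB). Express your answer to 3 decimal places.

0.269

Total with Genotype=BB: 109 + 132 + 99 + 151 = 491.
P(Phenotype=P3 | Genotype=BB) = 132/491 = 0.269.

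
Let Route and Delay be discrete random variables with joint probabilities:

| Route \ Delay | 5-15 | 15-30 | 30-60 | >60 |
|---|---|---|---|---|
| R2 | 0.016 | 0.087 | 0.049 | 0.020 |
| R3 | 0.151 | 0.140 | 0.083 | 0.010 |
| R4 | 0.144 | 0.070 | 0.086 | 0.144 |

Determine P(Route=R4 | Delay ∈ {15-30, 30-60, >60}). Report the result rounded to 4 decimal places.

0.4354

P(Delay=15-30) = 0.087 + 0.140 + 0.070 = 0.297.
P(Delay=30-60) = 0.049 + 0.083 + 0.086 = 0.218.
P(Delay=>60) = 0.020 + 0.010 + 0.144 = 0.174.
P(Delay ∈ {15-30, 30-60, >60}) = 0.297 + 0.218 + 0.174 = 0.689; P(Route=R4, Delay ∈ {15-30, 30-60, >60}) = 0.070 + 0.086 + 0.144 = 0.300.
P(Route=R4 | Delay ∈ {15-30, 30-60, >60}) = 0.300/0.689 = 0.4354.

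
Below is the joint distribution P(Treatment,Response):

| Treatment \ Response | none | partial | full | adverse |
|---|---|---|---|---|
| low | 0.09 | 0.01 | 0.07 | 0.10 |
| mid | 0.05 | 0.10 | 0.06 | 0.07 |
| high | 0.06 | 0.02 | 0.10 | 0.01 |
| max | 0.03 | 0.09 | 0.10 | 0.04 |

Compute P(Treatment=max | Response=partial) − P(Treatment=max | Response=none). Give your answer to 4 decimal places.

0.2787

P(Response=partial) = 0.01 + 0.10 + 0.02 + 0.09 = 0.22; P(Treatment=max | Response=partial) = 0.09/0.22 = 0.40909.
P(Response=none) = 0.09 + 0.05 + 0.06 + 0.03 = 0.23; P(Treatment=max | Response=none) = 0.03/0.23 = 0.13043.
Difference = 0.2787.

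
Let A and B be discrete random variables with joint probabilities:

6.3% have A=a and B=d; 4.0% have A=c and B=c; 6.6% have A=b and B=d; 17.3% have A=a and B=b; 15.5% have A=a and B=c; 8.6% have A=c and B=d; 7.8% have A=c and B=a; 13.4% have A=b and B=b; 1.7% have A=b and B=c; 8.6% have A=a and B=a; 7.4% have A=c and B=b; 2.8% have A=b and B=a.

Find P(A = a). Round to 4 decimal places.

P(A=a) = 0.086 + 0.173 + 0.155 + 0.063 = 0.477.

0.4770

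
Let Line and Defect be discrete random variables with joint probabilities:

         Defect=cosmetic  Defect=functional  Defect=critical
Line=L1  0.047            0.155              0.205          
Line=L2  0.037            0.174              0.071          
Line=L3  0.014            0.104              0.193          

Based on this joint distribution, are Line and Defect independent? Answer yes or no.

P(Line=L2) = 0.282 and P(Defect=critical) = 0.469, so their product is 0.13226, but P(Line=L2, Defect=critical) = 0.071. Since these differ, Line and Defect are not independent.

no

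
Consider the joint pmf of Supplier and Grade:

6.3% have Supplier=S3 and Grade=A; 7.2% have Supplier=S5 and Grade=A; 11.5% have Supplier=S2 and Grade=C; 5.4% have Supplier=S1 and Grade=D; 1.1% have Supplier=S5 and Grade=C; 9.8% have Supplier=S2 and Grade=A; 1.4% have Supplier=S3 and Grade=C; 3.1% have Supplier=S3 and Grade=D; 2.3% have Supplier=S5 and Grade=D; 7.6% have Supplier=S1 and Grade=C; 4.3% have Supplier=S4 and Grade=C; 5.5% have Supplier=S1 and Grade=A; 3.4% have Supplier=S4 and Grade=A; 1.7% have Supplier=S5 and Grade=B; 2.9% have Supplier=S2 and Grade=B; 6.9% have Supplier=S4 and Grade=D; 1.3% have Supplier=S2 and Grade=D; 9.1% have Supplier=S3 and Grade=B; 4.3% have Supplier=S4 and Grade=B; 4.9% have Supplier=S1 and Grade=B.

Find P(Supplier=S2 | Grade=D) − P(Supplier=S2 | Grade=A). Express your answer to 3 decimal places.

P(Grade=D) = 0.054 + 0.013 + 0.031 + 0.069 + 0.023 = 0.190; P(Supplier=S2 | Grade=D) = 0.013/0.190 = 0.0684.
P(Grade=A) = 0.055 + 0.098 + 0.063 + 0.034 + 0.072 = 0.322; P(Supplier=S2 | Grade=A) = 0.098/0.322 = 0.3043.
Difference = -0.236.

-0.236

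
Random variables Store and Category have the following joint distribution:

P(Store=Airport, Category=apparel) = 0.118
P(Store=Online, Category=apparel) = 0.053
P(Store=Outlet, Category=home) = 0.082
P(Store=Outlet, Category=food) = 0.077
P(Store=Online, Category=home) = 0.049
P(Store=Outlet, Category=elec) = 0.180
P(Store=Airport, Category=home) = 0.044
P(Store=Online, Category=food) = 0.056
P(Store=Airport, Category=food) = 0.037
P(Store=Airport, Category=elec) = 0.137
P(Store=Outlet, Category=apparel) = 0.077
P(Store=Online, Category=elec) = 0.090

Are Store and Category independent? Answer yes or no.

no

P(Store=Airport) = 0.336 and P(Category=apparel) = 0.248, so their product is 0.08333, but P(Store=Airport, Category=apparel) = 0.118. Since these differ, Store and Category are not independent.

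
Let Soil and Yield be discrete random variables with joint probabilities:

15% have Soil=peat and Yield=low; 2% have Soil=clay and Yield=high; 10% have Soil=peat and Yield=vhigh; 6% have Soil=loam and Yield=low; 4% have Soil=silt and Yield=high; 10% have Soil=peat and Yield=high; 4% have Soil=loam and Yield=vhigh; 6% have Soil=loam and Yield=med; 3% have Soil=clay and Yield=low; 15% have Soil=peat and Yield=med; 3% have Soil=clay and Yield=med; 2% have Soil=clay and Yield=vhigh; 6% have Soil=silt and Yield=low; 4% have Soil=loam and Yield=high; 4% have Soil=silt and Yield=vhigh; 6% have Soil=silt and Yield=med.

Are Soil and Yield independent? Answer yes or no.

Every cell satisfies P(Soil,Yield) = P(Soil)·P(Yield). For instance P(Soil=peat) = 0.50, P(Yield=med) = 0.30, and 0.50×0.30 = 0.15 matches the joint entry. So Soil and Yield are independent.

yes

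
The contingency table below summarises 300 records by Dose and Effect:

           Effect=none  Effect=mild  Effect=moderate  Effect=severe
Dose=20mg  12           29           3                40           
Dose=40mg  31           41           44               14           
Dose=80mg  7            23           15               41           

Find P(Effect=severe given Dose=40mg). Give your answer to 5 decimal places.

Total with Dose=40mg: 31 + 41 + 44 + 14 = 130.
P(Effect=severe | Dose=40mg) = 14/130 = 0.10769.

0.10769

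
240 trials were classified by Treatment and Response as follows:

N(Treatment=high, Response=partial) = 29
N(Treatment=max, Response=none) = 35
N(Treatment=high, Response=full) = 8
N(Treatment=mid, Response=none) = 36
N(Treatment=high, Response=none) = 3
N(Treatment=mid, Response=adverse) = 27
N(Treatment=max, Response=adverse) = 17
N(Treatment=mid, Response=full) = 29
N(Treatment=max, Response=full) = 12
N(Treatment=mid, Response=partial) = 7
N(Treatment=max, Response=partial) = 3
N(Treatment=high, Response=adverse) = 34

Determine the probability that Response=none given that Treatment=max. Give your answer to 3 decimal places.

0.522

Total with Treatment=max: 35 + 3 + 12 + 17 = 67.
P(Response=none | Treatment=max) = 35/67 = 0.522.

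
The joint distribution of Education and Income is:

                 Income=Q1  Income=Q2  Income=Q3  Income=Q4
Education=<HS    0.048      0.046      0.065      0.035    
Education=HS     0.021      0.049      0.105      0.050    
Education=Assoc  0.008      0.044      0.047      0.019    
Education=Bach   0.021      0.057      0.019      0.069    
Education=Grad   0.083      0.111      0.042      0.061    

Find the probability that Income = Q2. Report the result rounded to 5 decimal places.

P(Income=Q2) = 0.046 + 0.049 + 0.044 + 0.057 + 0.111 = 0.307.

0.30700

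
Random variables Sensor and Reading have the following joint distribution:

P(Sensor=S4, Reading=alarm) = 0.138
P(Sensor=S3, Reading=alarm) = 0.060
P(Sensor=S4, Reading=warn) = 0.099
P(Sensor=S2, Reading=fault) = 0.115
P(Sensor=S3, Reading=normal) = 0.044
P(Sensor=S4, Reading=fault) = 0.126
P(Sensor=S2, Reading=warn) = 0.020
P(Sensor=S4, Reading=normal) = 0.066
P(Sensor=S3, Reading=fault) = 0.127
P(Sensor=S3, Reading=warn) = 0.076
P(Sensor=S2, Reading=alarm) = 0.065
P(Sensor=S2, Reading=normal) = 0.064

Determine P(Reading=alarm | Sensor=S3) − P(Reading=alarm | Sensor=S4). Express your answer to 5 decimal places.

P(Sensor=S3) = 0.044 + 0.076 + 0.060 + 0.127 = 0.307; P(Reading=alarm | Sensor=S3) = 0.060/0.307 = 0.195440.
P(Sensor=S4) = 0.066 + 0.099 + 0.138 + 0.126 = 0.429; P(Reading=alarm | Sensor=S4) = 0.138/0.429 = 0.321678.
Difference = -0.12624.

-0.12624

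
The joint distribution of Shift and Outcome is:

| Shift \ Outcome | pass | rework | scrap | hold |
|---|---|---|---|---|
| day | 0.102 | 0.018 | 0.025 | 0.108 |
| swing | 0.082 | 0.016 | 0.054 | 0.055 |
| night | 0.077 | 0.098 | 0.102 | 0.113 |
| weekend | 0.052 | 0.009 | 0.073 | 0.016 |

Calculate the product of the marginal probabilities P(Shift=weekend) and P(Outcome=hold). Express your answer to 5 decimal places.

P(Shift=weekend) = 0.052 + 0.009 + 0.073 + 0.016 = 0.150.
P(Outcome=hold) = 0.108 + 0.055 + 0.113 + 0.016 = 0.292.
Product: 0.150 × 0.292 = 0.04380.

0.04380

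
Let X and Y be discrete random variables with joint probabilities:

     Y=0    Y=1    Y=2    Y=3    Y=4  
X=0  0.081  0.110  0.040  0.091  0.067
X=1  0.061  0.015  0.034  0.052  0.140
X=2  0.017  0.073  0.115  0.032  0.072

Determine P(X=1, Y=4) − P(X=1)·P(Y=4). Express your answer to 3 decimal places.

P(X=1) = 0.061 + 0.015 + 0.034 + 0.052 + 0.140 = 0.302.
P(Y=4) = 0.067 + 0.140 + 0.072 = 0.279.
P(X=1, Y=4) − P(X=1)P(Y=4) = 0.140 − 0.302×0.279 = 0.056.

0.056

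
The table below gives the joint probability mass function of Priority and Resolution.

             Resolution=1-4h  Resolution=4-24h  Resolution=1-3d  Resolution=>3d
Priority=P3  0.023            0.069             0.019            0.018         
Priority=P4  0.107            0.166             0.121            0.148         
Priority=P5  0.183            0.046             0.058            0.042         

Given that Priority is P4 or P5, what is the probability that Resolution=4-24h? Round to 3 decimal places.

P(Priority=P4) = 0.107 + 0.166 + 0.121 + 0.148 = 0.542.
P(Priority=P5) = 0.183 + 0.046 + 0.058 + 0.042 = 0.329.
P(Priority ∈ {P4, P5}) = 0.542 + 0.329 = 0.871; P(Resolution=4-24h, Priority ∈ {P4, P5}) = 0.166 + 0.046 = 0.212.
P(Resolution=4-24h | Priority ∈ {P4, P5}) = 0.212/0.871 = 0.243.

0.243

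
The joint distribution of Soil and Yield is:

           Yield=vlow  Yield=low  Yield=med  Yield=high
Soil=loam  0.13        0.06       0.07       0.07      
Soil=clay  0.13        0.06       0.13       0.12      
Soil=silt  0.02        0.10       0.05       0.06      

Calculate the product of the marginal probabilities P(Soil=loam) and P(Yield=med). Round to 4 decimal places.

0.0825

P(Soil=loam) = 0.13 + 0.06 + 0.07 + 0.07 = 0.33.
P(Yield=med) = 0.07 + 0.13 + 0.05 = 0.25.
Product: 0.33 × 0.25 = 0.0825.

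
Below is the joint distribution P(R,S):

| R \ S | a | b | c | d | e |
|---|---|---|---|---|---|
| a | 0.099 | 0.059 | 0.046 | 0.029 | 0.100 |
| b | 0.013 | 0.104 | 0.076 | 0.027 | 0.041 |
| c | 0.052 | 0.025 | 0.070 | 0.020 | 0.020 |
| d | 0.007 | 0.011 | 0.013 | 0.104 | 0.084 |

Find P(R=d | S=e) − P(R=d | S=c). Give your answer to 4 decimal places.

0.2794

P(S=e) = 0.100 + 0.041 + 0.020 + 0.084 = 0.245; P(R=d | S=e) = 0.084/0.245 = 0.34286.
P(S=c) = 0.046 + 0.076 + 0.070 + 0.013 = 0.205; P(R=d | S=c) = 0.013/0.205 = 0.06341.
Difference = 0.2794.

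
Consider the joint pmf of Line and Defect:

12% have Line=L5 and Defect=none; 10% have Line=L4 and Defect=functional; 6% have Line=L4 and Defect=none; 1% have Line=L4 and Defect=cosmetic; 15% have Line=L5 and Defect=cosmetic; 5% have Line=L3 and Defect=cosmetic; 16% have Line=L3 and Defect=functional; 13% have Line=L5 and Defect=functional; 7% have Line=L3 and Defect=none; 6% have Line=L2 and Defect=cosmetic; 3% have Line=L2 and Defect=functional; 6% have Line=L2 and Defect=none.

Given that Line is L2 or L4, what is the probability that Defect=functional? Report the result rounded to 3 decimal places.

0.406

P(Line=L2) = 0.06 + 0.06 + 0.03 = 0.15.
P(Line=L4) = 0.06 + 0.01 + 0.10 = 0.17.
P(Line ∈ {L2, L4}) = 0.15 + 0.17 = 0.32; P(Defect=functional, Line ∈ {L2, L4}) = 0.03 + 0.10 = 0.13.
P(Defect=functional | Line ∈ {L2, L4}) = 0.13/0.32 = 0.406.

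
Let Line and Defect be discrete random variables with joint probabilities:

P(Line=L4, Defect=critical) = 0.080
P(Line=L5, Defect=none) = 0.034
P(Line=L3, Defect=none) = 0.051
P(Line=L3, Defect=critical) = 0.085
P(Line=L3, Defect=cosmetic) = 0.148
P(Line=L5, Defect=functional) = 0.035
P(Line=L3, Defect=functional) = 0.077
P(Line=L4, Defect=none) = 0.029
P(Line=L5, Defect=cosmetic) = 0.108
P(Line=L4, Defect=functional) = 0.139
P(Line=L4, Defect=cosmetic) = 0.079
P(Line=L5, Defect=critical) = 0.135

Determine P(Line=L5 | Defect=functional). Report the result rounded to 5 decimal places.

0.13944

P(Defect=functional) = 0.077 + 0.139 + 0.035 = 0.251.
P(Line=L5 | Defect=functional) = 0.035/0.251 = 0.13944.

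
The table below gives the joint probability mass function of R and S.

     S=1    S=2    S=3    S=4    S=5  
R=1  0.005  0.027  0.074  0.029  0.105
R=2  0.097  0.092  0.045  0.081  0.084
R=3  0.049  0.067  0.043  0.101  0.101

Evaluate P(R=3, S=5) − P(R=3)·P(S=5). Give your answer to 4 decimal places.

P(R=3) = 0.049 + 0.067 + 0.043 + 0.101 + 0.101 = 0.361.
P(S=5) = 0.105 + 0.084 + 0.101 = 0.290.
P(R=3, S=5) − P(R=3)P(S=5) = 0.101 − 0.361×0.290 = -0.0037.

-0.0037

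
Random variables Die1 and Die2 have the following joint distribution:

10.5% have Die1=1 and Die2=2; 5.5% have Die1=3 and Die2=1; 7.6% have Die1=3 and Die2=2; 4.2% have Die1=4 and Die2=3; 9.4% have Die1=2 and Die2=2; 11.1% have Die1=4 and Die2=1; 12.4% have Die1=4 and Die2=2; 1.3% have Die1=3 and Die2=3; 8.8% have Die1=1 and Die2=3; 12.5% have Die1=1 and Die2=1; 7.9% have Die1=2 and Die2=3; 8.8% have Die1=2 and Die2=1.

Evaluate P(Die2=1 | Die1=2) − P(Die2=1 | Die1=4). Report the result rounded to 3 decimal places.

-0.064

P(Die1=2) = 0.088 + 0.094 + 0.079 = 0.261; P(Die2=1 | Die1=2) = 0.088/0.261 = 0.3372.
P(Die1=4) = 0.111 + 0.124 + 0.042 = 0.277; P(Die2=1 | Die1=4) = 0.111/0.277 = 0.4007.
Difference = -0.064.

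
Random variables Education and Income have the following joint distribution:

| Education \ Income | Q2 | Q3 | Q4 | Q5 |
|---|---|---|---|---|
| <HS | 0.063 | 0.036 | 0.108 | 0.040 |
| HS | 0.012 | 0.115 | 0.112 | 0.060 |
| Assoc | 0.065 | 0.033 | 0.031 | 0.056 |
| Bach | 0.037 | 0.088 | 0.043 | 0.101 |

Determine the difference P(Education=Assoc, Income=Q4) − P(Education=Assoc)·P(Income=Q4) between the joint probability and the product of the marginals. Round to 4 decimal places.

P(Education=Assoc) = 0.065 + 0.033 + 0.031 + 0.056 = 0.185.
P(Income=Q4) = 0.108 + 0.112 + 0.031 + 0.043 = 0.294.
P(Education=Assoc, Income=Q4) − P(Education=Assoc)P(Income=Q4) = 0.031 − 0.185×0.294 = -0.0234.

-0.0234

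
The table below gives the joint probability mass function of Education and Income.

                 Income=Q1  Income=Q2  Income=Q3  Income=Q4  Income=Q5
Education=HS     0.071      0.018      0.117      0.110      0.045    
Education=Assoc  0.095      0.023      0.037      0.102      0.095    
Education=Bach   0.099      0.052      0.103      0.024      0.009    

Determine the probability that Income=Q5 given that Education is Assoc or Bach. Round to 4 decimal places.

0.1628

P(Education=Assoc) = 0.095 + 0.023 + 0.037 + 0.102 + 0.095 = 0.352.
P(Education=Bach) = 0.099 + 0.052 + 0.103 + 0.024 + 0.009 = 0.287.
P(Education ∈ {Assoc, Bach}) = 0.352 + 0.287 = 0.639; P(Income=Q5, Education ∈ {Assoc, Bach}) = 0.095 + 0.009 = 0.104.
P(Income=Q5 | Education ∈ {Assoc, Bach}) = 0.104/0.639 = 0.1628.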